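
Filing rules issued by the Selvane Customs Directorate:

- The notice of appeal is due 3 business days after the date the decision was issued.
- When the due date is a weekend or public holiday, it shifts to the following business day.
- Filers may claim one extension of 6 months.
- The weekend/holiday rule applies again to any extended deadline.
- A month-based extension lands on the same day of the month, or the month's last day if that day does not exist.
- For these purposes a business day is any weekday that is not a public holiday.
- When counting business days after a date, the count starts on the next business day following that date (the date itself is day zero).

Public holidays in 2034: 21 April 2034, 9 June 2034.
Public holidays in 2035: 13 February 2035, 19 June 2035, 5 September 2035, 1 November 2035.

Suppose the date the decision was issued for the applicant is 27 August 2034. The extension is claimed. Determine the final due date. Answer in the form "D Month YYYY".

28 February 2035

3 business days after 27 August 2034, excluding weekends and holidays, is 30 August 2034.
Since 30 August 2034 is a Wednesday and not a holiday, the date is unchanged.
The 6 months extension carries 30 August 2034 to 28 February 2035 (day 30 does not exist in February, so the month's last day is used).
28 February 2035 falls on a Wednesday, which is a business day, so no adjustment is needed.
Deadline: 28 February 2035.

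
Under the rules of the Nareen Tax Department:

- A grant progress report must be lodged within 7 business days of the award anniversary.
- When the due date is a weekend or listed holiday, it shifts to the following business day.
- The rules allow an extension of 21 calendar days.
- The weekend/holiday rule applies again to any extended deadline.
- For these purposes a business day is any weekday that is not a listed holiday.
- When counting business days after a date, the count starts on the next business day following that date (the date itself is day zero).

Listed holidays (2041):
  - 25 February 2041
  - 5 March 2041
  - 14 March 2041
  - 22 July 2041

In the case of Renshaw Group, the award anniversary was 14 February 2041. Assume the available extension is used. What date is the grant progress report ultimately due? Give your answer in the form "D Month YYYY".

7 business days after 14 February 2041, excluding weekends and holidays, is 26 February 2041.
Since 26 February 2041 is a Tuesday and not a holiday, the date is unchanged.
With the 21-day extension, 26 February 2041 becomes 19 March 2041.
19 March 2041 is a Tuesday and not a listed holiday, so it stands.
So the filing is due 19 March 2041.

19 March 2041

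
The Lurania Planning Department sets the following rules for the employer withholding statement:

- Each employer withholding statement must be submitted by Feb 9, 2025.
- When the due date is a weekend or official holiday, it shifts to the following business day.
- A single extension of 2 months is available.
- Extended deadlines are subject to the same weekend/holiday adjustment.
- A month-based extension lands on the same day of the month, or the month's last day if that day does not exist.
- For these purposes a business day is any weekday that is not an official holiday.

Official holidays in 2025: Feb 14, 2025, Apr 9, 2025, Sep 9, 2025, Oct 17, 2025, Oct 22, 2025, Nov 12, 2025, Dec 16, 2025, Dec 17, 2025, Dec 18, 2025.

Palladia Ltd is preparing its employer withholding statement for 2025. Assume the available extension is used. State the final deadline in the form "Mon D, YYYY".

The stated deadline is Feb 9, 2025.
Feb 9, 2025 is a Sunday; the next business day is Feb 10, 2025 (Monday).
The 2 months extension carries Feb 10, 2025 to Apr 10, 2025.
Since Apr 10, 2025 is a Thursday and not a holiday, the date is unchanged.
Deadline: Apr 10, 2025.

Apr 10, 2025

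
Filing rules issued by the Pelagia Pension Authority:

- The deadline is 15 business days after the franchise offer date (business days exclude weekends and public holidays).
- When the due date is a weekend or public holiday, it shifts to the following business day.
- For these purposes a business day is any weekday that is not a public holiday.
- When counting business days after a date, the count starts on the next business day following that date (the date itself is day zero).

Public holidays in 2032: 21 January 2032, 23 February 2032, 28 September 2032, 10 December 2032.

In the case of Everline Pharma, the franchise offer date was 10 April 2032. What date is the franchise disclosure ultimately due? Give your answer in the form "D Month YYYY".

30 April 2032

Counting 15 business days after 10 April 2032 (skipping weekends and listed holidays) reaches 30 April 2032.
30 April 2032 falls on a Friday, which is a business day, so no adjustment is needed.
Final deadline: 30 April 2032.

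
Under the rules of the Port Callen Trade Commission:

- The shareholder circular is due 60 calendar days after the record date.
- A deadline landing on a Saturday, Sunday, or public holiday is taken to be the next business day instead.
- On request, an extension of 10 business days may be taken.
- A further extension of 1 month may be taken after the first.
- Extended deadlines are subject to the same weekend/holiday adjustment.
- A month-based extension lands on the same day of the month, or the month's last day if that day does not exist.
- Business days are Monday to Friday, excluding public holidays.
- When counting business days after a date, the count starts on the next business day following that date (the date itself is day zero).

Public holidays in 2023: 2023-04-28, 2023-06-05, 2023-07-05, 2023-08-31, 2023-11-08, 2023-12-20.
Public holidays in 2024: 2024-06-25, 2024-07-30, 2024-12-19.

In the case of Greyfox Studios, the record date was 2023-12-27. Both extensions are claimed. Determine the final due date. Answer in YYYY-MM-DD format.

2024-04-11

60 calendar days after 2023-12-27 is 2024-02-25.
2024-02-25 falls on a Sunday. Rolling to the next business day gives 2024-02-26, a Monday.
Counting 10 further business days from 2024-02-26 reaches 2024-03-11.
2024-03-11 falls on a Monday, which is a business day, so no adjustment is needed.
The 1 month extension carries 2024-03-11 to 2024-04-11.
2024-04-11 falls on a Thursday, which is a business day, so no adjustment is needed.
The final due date is 2024-04-11.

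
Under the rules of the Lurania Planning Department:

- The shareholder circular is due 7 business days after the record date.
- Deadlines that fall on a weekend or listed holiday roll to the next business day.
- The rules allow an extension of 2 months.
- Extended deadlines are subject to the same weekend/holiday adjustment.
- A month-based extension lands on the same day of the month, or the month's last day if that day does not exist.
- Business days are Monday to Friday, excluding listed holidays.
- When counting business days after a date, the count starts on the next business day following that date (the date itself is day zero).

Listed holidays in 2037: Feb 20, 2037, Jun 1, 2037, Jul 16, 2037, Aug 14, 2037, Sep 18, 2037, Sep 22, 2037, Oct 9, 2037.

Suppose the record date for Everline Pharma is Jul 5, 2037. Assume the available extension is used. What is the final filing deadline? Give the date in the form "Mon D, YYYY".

Sep 14, 2037

Counting 7 business days after Jul 5, 2037 (skipping weekends and listed holidays) reaches Jul 14, 2037.
Jul 14, 2037 (Tuesday) is already a business day.
Add 2 months to Jul 14, 2037: Sep 14, 2037.
Sep 14, 2037 falls on a Monday, which is a business day, so no adjustment is needed.
Deadline: Sep 14, 2037.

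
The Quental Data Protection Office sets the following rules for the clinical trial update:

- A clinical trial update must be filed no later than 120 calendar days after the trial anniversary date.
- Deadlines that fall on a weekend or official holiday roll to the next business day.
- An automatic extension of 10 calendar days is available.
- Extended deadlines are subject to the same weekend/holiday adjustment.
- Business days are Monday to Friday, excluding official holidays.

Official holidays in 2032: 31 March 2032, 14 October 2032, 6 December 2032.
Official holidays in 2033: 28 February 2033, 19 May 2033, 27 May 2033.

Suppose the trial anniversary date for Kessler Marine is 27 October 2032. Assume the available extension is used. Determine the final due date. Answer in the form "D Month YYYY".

7 March 2033

120 calendar days after 27 October 2032 is 24 February 2033.
Since 24 February 2033 is a Thursday and not a holiday, the date is unchanged.
With the 10-day extension, 24 February 2033 becomes 6 March 2033.
6 March 2033 is a Sunday; the next business day is 7 March 2033 (Monday).
The final due date is 7 March 2033.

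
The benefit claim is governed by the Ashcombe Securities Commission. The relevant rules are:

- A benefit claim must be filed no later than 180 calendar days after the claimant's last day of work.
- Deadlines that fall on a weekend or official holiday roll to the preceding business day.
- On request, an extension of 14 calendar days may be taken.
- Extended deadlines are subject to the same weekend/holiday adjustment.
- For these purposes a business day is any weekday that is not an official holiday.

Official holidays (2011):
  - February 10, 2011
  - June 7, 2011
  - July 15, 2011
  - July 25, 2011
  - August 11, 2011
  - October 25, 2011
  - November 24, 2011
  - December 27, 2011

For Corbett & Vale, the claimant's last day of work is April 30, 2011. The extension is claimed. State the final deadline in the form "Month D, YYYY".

From April 30, 2011, 180 calendar days later is October 27, 2011.
Since October 27, 2011 is a Thursday and not a holiday, the date is unchanged.
Add the 14 calendar-day extension to October 27, 2011: November 10, 2011.
November 10, 2011 is a Thursday and not a listed holiday, so it stands.
So the filing is due November 10, 2011.

November 10, 2011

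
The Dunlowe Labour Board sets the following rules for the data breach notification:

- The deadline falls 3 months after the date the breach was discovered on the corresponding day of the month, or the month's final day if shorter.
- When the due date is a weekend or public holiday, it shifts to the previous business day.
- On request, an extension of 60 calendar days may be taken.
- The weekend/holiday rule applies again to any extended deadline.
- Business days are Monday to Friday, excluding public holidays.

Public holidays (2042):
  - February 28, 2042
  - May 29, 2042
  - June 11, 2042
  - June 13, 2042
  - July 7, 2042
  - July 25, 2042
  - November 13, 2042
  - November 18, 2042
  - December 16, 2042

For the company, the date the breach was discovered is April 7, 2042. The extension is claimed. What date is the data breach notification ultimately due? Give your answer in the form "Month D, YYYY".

September 2, 2042

3 months from April 7, 2042 is July 7, 2042.
July 7, 2042 is a listed holiday, so it moves to the preceding business day, July 4, 2042 (Friday).
The 60-calendar-day extension moves the deadline from July 4, 2042 to September 2, 2042.
Since September 2, 2042 is a Tuesday and not a holiday, the date is unchanged.
So the filing is due September 2, 2042.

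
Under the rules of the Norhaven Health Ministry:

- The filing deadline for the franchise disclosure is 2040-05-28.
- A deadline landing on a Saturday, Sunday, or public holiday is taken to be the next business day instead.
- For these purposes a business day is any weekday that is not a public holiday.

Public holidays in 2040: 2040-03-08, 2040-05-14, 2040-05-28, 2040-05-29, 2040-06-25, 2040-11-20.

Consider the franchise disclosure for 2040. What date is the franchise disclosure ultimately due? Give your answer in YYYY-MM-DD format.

2040-05-30

The statutory due date is 2040-05-28.
Because 2040-05-28 is a listed holiday, the deadline becomes 2040-05-30 (Wednesday).
So the filing is due 2040-05-30.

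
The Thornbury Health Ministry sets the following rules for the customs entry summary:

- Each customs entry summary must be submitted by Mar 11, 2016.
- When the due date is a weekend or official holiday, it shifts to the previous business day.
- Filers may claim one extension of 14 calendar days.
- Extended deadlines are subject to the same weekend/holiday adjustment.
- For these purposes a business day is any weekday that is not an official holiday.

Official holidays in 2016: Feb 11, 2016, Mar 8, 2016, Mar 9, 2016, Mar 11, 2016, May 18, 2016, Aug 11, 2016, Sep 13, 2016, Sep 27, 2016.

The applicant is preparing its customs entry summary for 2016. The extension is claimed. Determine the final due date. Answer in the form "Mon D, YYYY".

The statutory due date is Mar 11, 2016.
Mar 11, 2016 is a listed holiday; the preceding business day is Mar 10, 2016 (Thursday).
With the 14-day extension, Mar 10, 2016 becomes Mar 24, 2016.
Mar 24, 2016 is a Thursday and not a listed holiday, so it stands.
Final deadline: Mar 24, 2016.

Mar 24, 2016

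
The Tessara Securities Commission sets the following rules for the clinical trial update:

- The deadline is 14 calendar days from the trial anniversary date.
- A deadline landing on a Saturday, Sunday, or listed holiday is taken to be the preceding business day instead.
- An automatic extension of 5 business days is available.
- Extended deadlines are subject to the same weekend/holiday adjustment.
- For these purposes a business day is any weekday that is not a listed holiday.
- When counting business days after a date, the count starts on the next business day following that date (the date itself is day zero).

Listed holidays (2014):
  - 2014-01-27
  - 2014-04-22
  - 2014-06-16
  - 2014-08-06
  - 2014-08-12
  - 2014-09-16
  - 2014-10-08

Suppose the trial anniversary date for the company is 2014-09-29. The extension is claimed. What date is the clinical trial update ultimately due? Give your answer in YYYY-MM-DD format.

2014-10-20

14 calendar days after 2014-09-29 is 2014-10-13.
2014-10-13 (Monday) is already a business day.
Applying the 5-business-day extension: 5 business days after 2014-10-13 is 2014-10-20.
Since 2014-10-20 is a Monday and not a holiday, the date is unchanged.
Final deadline: 2014-10-20.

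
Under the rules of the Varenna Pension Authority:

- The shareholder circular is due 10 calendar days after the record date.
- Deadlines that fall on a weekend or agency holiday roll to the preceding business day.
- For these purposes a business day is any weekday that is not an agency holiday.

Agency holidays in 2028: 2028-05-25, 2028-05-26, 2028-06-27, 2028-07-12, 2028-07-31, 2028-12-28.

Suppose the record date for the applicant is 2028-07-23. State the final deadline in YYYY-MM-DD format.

From 2028-07-23, 10 calendar days later is 2028-08-02.
2028-08-02 (Wednesday) is already a business day.
Deadline: 2028-08-02.

2028-08-02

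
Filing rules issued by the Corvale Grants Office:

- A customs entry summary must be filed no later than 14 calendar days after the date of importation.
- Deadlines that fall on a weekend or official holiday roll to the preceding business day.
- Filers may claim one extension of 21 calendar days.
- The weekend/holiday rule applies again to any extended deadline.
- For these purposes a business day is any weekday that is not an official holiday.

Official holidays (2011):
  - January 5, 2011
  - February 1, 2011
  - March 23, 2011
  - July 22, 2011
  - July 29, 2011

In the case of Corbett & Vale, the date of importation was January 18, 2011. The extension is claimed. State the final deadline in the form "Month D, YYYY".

February 21, 2011

Adding 14 calendar days to January 18, 2011 gives February 1, 2011.
Because February 1, 2011 is a listed holiday, the deadline becomes January 31, 2011 (Monday).
With the 21-day extension, January 31, 2011 becomes February 21, 2011.
February 21, 2011 falls on a Monday, which is a business day, so no adjustment is needed.
Deadline: February 21, 2011.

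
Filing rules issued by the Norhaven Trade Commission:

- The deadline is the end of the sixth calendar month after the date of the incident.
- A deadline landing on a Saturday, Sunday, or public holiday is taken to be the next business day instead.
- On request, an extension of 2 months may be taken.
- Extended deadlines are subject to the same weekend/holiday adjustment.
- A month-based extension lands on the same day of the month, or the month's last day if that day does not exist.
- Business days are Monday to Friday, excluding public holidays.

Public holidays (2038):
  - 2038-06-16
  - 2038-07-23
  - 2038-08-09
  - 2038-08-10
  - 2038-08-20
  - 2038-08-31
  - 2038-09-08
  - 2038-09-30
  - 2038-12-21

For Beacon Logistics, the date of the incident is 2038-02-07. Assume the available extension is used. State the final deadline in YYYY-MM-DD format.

2038-11-01

The sixth month after 2038-02-07 is August 2038, whose last day is 2038-08-31.
2038-08-31 is a listed holiday; the next business day is 2038-09-01 (Wednesday).
Applying the 2 months extension: 2 months after 2038-09-01 is 2038-11-01.
Since 2038-11-01 is a Monday and not a holiday, the date is unchanged.
So the filing is due 2038-11-01.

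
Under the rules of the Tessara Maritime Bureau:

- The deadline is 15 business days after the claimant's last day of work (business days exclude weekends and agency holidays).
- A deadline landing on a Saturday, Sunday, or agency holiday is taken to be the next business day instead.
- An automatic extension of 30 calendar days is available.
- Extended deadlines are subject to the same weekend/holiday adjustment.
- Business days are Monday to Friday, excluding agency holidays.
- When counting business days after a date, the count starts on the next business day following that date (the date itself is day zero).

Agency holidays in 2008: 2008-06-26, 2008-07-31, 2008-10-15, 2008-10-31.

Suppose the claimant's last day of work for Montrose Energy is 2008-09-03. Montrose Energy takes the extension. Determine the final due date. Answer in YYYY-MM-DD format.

Starting the day after 2008-09-03 and counting 15 business days lands on 2008-09-24.
Since 2008-09-24 is a Wednesday and not a holiday, the date is unchanged.
The 30-calendar-day extension moves the deadline from 2008-09-24 to 2008-10-24.
2008-10-24 falls on a Friday, which is a business day, so no adjustment is needed.
Final deadline: 2008-10-24.

2008-10-24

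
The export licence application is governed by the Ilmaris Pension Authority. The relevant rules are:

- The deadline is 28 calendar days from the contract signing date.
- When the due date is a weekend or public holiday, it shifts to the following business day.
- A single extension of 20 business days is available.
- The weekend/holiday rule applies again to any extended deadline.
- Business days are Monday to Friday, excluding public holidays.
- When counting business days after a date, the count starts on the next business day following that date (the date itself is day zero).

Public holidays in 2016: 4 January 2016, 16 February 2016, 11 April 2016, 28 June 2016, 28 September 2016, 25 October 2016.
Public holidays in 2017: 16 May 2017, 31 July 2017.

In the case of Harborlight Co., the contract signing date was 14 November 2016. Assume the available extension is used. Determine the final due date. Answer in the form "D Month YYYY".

28 calendar days after 14 November 2016 is 12 December 2016.
Since 12 December 2016 is a Monday and not a holiday, the date is unchanged.
Counting 20 further business days from 12 December 2016 reaches 9 January 2017.
Since 9 January 2017 is a Monday and not a holiday, the date is unchanged.
So the filing is due 9 January 2017.

9 January 2017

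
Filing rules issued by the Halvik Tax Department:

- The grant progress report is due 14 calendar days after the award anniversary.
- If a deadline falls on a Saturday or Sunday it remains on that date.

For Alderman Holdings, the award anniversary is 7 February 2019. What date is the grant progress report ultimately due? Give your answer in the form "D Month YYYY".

Trigger date 7 February 2019 + 14 calendar days = 21 February 2019.
No adjustment is made for weekends or holidays, so 21 February 2019 stands.
So the filing is due 21 February 2019.

21 February 2019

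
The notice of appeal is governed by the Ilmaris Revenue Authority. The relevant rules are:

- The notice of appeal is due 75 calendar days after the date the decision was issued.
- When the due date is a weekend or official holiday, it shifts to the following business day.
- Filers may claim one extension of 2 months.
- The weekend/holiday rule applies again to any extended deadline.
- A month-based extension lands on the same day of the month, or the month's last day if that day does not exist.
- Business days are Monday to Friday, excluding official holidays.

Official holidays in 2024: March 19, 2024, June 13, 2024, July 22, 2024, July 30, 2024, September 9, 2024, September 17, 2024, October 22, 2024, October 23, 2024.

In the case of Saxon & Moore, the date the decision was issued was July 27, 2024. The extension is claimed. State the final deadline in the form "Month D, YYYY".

December 10, 2024

From July 27, 2024, 75 calendar days later is October 10, 2024.
October 10, 2024 is a Thursday and not a listed holiday, so it stands.
Applying the 2 months extension: 2 months after October 10, 2024 is December 10, 2024.
December 10, 2024 falls on a Tuesday, which is a business day, so no adjustment is needed.
Deadline: December 10, 2024.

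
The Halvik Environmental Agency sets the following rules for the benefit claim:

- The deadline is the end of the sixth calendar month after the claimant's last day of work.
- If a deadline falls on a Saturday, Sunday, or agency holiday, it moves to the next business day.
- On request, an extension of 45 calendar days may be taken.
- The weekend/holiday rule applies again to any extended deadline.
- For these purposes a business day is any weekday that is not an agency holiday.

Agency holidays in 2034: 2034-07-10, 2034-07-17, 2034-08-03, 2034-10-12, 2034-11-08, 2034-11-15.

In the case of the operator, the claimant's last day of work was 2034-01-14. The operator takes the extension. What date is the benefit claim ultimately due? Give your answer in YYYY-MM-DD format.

6 months after 2034-01-14 is July 2034; that month ends on 2034-07-31.
2034-07-31 falls on a Monday, which is a business day, so no adjustment is needed.
With the 45-day extension, 2034-07-31 becomes 2034-09-14.
2034-09-14 falls on a Thursday, which is a business day, so no adjustment is needed.
Deadline: 2034-09-14.

2034-09-14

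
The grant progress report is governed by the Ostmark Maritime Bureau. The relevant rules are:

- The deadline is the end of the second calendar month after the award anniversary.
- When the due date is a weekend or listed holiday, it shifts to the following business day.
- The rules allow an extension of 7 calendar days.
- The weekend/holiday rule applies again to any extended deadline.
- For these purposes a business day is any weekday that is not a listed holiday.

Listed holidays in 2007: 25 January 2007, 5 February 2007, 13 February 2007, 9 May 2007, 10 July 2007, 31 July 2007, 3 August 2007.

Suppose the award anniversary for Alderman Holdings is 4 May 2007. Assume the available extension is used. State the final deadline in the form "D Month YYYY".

The second month after 4 May 2007 is July 2007, whose last day is 31 July 2007.
31 July 2007 is a listed holiday; the next business day is 1 August 2007 (Wednesday).
The 7-calendar-day extension moves the deadline from 1 August 2007 to 8 August 2007.
Since 8 August 2007 is a Wednesday and not a holiday, the date is unchanged.
Final deadline: 8 August 2007.

8 August 2007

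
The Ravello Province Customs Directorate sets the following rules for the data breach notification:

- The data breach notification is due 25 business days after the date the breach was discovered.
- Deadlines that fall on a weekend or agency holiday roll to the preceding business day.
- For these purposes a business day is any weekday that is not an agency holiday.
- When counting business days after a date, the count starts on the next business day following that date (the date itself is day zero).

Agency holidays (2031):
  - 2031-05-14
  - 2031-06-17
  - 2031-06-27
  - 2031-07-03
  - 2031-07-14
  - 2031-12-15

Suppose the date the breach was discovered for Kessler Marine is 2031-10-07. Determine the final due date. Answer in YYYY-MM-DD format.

Starting the day after 2031-10-07 and counting 25 business days lands on 2031-11-11.
2031-11-11 (Tuesday) is already a business day.
So the filing is due 2031-11-11.

2031-11-11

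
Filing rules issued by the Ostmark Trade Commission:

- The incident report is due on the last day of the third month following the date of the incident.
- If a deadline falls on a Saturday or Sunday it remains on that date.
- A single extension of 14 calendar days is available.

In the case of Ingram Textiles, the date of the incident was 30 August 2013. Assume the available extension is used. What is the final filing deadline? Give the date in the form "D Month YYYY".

3 months after 30 August 2013 is November 2013; that month ends on 30 November 2013.
No adjustment is made for weekends or holidays, so 30 November 2013 stands.
Add the 14 calendar-day extension to 30 November 2013: 14 December 2013.
14 December 2013 is a Saturday; no weekend or holiday adjustment applies.
Deadline: 14 December 2013.

14 December 2013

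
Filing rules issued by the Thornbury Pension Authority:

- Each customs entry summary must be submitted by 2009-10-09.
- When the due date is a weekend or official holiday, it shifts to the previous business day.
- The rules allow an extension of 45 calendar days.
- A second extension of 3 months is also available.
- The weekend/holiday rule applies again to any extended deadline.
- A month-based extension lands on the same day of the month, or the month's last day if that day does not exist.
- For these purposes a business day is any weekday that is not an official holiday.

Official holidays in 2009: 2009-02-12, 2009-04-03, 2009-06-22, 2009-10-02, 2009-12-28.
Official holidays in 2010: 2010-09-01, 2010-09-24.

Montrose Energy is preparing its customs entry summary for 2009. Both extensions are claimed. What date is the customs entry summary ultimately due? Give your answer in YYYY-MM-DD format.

The stated deadline is 2009-10-09.
Since 2009-10-09 is a Friday and not a holiday, the date is unchanged.
The 45-calendar-day extension moves the deadline from 2009-10-09 to 2009-11-23.
2009-11-23 (Monday) is already a business day.
The 3 months extension carries 2009-11-23 to 2010-02-23.
2010-02-23 is a Tuesday and not a listed holiday, so it stands.
So the filing is due 2010-02-23.

2010-02-23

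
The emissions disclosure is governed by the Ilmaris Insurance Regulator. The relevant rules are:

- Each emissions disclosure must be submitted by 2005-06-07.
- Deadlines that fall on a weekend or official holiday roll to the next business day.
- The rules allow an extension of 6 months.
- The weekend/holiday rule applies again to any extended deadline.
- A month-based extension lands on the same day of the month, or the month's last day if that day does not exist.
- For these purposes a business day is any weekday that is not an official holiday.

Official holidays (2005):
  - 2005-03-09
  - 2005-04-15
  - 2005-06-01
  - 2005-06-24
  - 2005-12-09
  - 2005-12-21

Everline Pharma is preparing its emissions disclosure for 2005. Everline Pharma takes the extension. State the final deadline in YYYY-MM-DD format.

2005-12-07

The statutory due date is 2005-06-07.
2005-06-07 is a Tuesday and not a listed holiday, so it stands.
Add 6 months to 2005-06-07: 2005-12-07.
2005-12-07 is a Wednesday and not a listed holiday, so it stands.
Deadline: 2005-12-07.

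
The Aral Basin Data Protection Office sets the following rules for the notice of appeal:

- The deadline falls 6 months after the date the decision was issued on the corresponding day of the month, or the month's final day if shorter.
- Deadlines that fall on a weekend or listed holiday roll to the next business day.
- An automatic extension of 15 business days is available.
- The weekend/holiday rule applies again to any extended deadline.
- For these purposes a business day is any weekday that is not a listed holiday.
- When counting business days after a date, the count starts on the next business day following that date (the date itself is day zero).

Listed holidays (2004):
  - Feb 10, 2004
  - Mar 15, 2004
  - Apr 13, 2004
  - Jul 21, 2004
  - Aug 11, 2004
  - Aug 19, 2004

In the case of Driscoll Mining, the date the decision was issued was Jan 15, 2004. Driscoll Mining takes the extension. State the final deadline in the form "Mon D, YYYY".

Aug 6, 2004

6 months after Jan 15, 2004, on the same day of the month, is Jul 15, 2004.
Jul 15, 2004 (Thursday) is already a business day.
The 15-business-day extension runs from Jul 15, 2004 to Aug 6, 2004.
Since Aug 6, 2004 is a Friday and not a holiday, the date is unchanged.
The final due date is Aug 6, 2004.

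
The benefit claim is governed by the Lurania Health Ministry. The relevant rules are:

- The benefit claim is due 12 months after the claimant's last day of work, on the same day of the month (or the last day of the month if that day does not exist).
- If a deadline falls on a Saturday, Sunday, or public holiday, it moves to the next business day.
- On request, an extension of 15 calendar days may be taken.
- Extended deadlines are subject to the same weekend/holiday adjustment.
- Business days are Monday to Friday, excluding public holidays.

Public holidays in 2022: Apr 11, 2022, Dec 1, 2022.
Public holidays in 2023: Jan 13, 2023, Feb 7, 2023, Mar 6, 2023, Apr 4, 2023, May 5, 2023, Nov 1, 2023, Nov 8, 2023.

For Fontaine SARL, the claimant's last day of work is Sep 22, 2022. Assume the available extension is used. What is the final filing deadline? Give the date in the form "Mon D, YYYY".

Oct 9, 2023

12 months after Sep 22, 2022, on the same day of the month, is Sep 22, 2023.
Sep 22, 2023 (Friday) is already a business day.
Add the 15 calendar-day extension to Sep 22, 2023: Oct 7, 2023.
Oct 7, 2023 is a Saturday, so it moves to the next business day, Oct 9, 2023 (Monday).
So the filing is due Oct 9, 2023.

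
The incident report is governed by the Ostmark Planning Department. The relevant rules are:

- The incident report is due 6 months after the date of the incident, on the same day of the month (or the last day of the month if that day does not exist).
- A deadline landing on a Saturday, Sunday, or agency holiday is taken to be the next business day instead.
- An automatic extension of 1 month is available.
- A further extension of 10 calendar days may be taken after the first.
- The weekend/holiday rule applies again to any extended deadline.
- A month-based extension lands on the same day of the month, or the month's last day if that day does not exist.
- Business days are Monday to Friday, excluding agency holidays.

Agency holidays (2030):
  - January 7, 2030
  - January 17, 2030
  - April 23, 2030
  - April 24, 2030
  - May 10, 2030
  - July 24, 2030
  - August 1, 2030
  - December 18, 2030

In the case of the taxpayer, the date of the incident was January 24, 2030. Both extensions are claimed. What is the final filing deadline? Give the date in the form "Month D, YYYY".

6 months after January 24, 2030, on the same day of the month, is July 24, 2030.
Because July 24, 2030 is a listed holiday, the deadline becomes July 25, 2030 (Thursday).
The 1 month extension carries July 25, 2030 to August 25, 2030.
August 25, 2030 is a Sunday; the next business day is August 26, 2030 (Monday).
The 10-calendar-day extension moves the deadline from August 26, 2030 to September 5, 2030.
September 5, 2030 (Thursday) is already a business day.
The final due date is September 5, 2030.

September 5, 2030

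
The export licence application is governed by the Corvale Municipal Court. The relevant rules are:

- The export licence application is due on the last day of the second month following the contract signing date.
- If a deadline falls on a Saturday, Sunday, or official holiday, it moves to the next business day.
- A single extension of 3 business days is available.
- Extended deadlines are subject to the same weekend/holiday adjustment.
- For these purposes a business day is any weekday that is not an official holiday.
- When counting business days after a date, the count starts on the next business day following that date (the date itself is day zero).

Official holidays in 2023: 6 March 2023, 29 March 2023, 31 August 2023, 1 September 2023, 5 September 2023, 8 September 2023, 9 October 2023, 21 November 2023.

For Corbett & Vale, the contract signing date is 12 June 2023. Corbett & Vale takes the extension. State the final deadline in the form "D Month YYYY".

2 months after 12 June 2023 falls in August 2023; the last day of that month is 31 August 2023.
31 August 2023 is a listed holiday, so it moves to the next business day, 4 September 2023 (Monday).
Applying the 3-business-day extension: 3 business days after 4 September 2023 is 11 September 2023.
Since 11 September 2023 is a Monday and not a holiday, the date is unchanged.
So the filing is due 11 September 2023.

11 September 2023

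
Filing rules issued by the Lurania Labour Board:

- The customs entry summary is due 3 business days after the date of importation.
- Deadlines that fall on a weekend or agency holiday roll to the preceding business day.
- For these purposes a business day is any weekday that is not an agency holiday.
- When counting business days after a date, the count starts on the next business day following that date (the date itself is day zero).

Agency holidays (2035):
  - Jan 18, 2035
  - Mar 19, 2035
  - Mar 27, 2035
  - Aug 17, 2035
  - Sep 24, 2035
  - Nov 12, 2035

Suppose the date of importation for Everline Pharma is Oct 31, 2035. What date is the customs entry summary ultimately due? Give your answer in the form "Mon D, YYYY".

3 business days after Oct 31, 2035, excluding weekends and holidays, is Nov 5, 2035.
Nov 5, 2035 falls on a Monday, which is a business day, so no adjustment is needed.
Final deadline: Nov 5, 2035.

Nov 5, 2035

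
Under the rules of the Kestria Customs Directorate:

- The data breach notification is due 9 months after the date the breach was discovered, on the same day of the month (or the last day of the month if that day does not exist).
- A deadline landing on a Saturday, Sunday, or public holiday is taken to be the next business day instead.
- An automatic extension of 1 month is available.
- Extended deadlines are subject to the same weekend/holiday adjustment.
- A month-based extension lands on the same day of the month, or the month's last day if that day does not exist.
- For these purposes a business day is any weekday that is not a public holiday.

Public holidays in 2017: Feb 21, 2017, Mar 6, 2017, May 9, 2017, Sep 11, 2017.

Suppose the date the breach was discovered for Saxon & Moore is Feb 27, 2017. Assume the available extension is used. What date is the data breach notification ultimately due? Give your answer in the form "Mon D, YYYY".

Moving 9 months forward from Feb 27, 2017 on the corresponding day gives Nov 27, 2017.
Nov 27, 2017 (Monday) is already a business day.
The 1 month extension carries Nov 27, 2017 to Dec 27, 2017.
Dec 27, 2017 (Wednesday) is already a business day.
Deadline: Dec 27, 2017.

Dec 27, 2017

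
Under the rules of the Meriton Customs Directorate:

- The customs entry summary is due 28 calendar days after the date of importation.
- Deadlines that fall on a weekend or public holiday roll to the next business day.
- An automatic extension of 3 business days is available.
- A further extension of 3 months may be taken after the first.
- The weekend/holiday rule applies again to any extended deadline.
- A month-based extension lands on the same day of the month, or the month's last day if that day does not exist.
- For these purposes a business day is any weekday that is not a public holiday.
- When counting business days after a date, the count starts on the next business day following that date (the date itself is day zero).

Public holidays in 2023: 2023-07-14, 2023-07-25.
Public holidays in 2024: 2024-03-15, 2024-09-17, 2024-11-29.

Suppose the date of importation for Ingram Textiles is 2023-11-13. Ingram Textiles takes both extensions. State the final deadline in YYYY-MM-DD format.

2024-03-14

Trigger date 2023-11-13 + 28 calendar days = 2023-12-11.
2023-12-11 is a Monday and not a listed holiday, so it stands.
Counting 3 further business days from 2023-12-11 reaches 2023-12-14.
Since 2023-12-14 is a Thursday and not a holiday, the date is unchanged.
The 3 months extension carries 2023-12-14 to 2024-03-14.
Since 2024-03-14 is a Thursday and not a holiday, the date is unchanged.
So the filing is due 2024-03-14.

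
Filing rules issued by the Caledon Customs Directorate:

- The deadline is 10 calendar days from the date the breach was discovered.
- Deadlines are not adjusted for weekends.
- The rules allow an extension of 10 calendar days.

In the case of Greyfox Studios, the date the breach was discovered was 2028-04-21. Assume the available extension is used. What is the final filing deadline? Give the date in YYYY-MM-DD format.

2028-05-11

Adding 10 calendar days to 2028-04-21 gives 2028-05-01.
2028-05-01 falls on a Monday. The rules make no weekend/holiday allowance, so it remains 2028-05-01.
Add the 10 calendar-day extension to 2028-05-01: 2028-05-11.
2028-05-11 is a Thursday; no weekend or holiday adjustment applies.
The final due date is 2028-05-11.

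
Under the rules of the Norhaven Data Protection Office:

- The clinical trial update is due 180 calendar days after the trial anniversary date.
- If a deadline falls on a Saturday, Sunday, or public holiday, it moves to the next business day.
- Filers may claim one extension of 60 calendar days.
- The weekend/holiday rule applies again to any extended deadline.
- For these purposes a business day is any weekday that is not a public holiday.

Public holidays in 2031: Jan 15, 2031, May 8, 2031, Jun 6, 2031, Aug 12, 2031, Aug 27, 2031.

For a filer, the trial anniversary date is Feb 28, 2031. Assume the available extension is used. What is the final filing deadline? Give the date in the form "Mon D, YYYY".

180 calendar days after Feb 28, 2031 is Aug 27, 2031.
Because Aug 27, 2031 is a listed holiday, the deadline becomes Aug 28, 2031 (Thursday).
With the 60-day extension, Aug 28, 2031 becomes Oct 27, 2031.
Since Oct 27, 2031 is a Monday and not a holiday, the date is unchanged.
The final due date is Oct 27, 2031.

Oct 27, 2031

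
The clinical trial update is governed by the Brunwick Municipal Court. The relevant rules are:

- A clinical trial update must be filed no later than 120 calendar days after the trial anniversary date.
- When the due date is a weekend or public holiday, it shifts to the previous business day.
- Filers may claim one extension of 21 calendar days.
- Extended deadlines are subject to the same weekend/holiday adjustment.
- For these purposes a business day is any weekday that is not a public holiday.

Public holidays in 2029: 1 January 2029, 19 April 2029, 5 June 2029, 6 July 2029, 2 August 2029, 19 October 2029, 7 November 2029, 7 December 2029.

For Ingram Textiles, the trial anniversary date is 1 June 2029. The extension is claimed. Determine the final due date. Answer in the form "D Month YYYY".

18 October 2029

Trigger date 1 June 2029 + 120 calendar days = 29 September 2029.
29 September 2029 falls on a Saturday. Rolling to the preceding business day gives 28 September 2029, a Friday.
With the 21-day extension, 28 September 2029 becomes 19 October 2029.
19 October 2029 is a listed holiday; the preceding business day is 18 October 2029 (Thursday).
So the filing is due 18 October 2029.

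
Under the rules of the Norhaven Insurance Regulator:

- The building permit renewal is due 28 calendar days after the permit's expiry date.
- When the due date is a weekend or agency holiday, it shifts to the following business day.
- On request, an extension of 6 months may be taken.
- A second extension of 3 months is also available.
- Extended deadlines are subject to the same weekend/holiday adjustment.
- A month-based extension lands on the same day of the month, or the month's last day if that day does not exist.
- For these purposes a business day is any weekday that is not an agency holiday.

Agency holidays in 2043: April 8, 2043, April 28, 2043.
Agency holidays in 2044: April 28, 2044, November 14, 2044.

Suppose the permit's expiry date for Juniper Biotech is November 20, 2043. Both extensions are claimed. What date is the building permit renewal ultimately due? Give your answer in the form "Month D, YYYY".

September 20, 2044

From November 20, 2043, 28 calendar days later is December 18, 2043.
Since December 18, 2043 is a Friday and not a holiday, the date is unchanged.
Applying the 6 months extension: 6 months after December 18, 2043 is June 18, 2044.
June 18, 2044 is a Saturday, so it moves to the next business day, June 20, 2044 (Monday).
The 3 months extension carries June 20, 2044 to September 20, 2044.
September 20, 2044 is a Tuesday and not a listed holiday, so it stands.
So the filing is due September 20, 2044.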